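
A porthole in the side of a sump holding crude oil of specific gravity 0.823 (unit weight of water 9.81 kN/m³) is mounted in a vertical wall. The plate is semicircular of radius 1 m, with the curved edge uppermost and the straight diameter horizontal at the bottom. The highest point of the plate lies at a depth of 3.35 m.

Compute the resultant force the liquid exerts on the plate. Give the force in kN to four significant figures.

F ≈ 49.78 kN

γ = 0.823 × 9.81 = 8.07363 kN/m³.
The centroid lies 4r/(3π) = 0.424413 m above the diameter, so r − 4r/(3π) = 1 − 0.424413 = 0.575587 m below the topmost point, so the centroid depth is h_c = 3.35 + 0.575587 = 3.92559 m.
A = πr²/2 = π × 1²/2 = 1.5708 m².
Resultant F = γ·h_c·A = 8.07363 × 3.92559 × 1.5708 = 49.7846 kN.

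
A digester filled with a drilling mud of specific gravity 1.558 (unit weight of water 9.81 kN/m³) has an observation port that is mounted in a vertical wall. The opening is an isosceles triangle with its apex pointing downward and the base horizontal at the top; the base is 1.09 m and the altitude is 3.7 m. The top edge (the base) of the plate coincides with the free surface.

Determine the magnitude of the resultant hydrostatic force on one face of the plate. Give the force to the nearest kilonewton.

F ≈ 38 kN

γ = 1.558 × 9.81 = 15.28398 kN/m³.
With the apex down, the centroid sits h/3 = 3.7/3 = 1.23333 m below the base (the top edge), so the centroid depth is h_c = 1.23333 m.
A = ½ × 1.09 × 3.7 = 2.0165 m².
Resultant F = γ·h_c·A = 15.28398 × 1.23333 × 2.0165 = 38.0114 kN.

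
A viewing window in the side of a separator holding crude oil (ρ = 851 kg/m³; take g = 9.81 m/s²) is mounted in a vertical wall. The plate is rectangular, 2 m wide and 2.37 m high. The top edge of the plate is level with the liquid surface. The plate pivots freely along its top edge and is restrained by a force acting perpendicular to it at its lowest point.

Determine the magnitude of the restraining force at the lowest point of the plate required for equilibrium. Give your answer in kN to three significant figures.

γ = ρg = 851 × 9.81 / 1000 = 8.34831 kN/m³.
The centroid lies 2.37/2 = 1.185 m below the top edge, so the centroid depth is h_c = 1.185 m.
A = 2 × 2.37 = 4.74 m².
Resultant F = γ·h_c·A = 8.34831 × 1.185 × 4.74 = 46.8916 kN.
I_c = b·h³/12 = 2 × 2.37³/12 = 2.21868 m⁴.
Centre of pressure: y_p = y_c + I_c/(y_c·A) = 1.185 + 2.21868/(1.185 × 4.74) = 1.185 + 0.395001 = 1.58 m along the plane.
The resultant acts 1.185 + 0.395001 = 1.58 m (along the plate) below the hinge at the top edge, so the moment about the hinge is M = F × 1.58 = 46.8916 × 1.58 = 74.0887 kN·m.
A normal force at the bottom, 2.37 m from the hinge, must supply this moment: P = 74.0887/2.37 = 31.2611 kN.

P ≈ 31.3 kN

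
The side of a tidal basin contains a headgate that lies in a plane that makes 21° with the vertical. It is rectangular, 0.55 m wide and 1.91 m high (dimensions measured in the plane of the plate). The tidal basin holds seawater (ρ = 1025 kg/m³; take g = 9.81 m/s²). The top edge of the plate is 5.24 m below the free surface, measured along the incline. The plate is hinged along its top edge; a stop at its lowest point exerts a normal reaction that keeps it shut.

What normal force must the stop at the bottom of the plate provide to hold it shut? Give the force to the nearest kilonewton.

P ≈ 32 kN

γ = ρg = 1025 × 9.81 / 1000 = 10.05525 kN/m³.
The plate makes 21° with the vertical, i.e. θ = 90° − 21° = 69° to the horizontal. Measuring y along the incline from the free-surface line, vertical depth h = y·sinθ with sinθ = 0.933580.
The centroid lies 1.91/2 = 0.955 m below the top edge, so y_c = 5.24 + 0.955 = 6.195 m and h_c = 6.195 × 0.933580 = 5.78353 m.
A = 0.55 × 1.91 = 1.0505 m².
Resultant F = γ·h_c·A = 10.05525 × 5.78353 × 1.0505 = 61.0917 kN.
I_c = b·h³/12 = 0.55 × 1.91³/12 = 0.319361 m⁴.
Centre of pressure: y_p = y_c + I_c/(y_c·A) = 6.195 + 0.319361/(6.195 × 1.0505) = 6.195 + 0.0490732 = 6.24407 m along the plane.
The resultant acts 0.955 + 0.0490732 = 1.00407 m (along the plate) below the hinge at the top edge, so the moment about the hinge is M = F × 1.00407 = 61.0917 × 1.00407 = 61.3403 kN·m.
A normal force at the bottom, 1.91 m from the hinge, must supply this moment: P = 61.3403/1.91 = 32.1153 kN.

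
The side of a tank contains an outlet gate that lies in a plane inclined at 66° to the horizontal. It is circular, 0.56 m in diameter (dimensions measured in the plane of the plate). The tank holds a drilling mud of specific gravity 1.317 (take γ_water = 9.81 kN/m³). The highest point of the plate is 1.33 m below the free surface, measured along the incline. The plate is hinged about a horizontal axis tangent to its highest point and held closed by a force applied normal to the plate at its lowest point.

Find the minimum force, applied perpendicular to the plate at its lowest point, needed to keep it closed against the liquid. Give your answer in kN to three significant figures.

P ≈ 2.44 kN

γ = 1.317 × 9.81 = 12.91977 kN/m³.
Let θ = 66° be the plate's angle to the horizontal; measure y along the incline from where the plane meets the free surface. Vertical depth h = y·sinθ with sinθ = 0.913545.
The centroid is at the centre, 0.28 m below the top of the plate, so y_c = 1.33 + 0.28 = 1.61 m and h_c = 1.61 × 0.913545 = 1.47081 m.
A = π(0.28)² = 0.246301 m².
Resultant F = γ·h_c·A = 12.91977 × 1.47081 × 0.246301 = 4.68034 kN.
I_c = πr⁴/4 = π × 0.28⁴/4 = 0.0048275 m⁴.
Centre of pressure: y_p = y_c + I_c/(y_c·A) = 1.61 + 0.0048275/(1.61 × 0.246301) = 1.61 + 0.0121739 = 1.62217 m along the plane.
The resultant acts 0.28 + 0.0121739 = 0.292174 m (along the plate) below the hinge at the top edge, so the moment about the hinge is M = F × 0.292174 = 4.68034 × 0.292174 = 1.36747 kN·m.
A normal force at the bottom, 0.56 m from the hinge, must supply this moment: P = 1.36747/0.56 = 2.44191 kN.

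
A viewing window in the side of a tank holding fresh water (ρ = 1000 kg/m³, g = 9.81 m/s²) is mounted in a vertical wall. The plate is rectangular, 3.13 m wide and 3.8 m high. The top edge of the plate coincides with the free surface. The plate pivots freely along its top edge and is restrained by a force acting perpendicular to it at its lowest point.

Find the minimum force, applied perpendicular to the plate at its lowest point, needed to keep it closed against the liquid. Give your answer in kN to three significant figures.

P ≈ 148 kN

γ = ρg = 1000 × 9.81 = 9810 N/m³ = 9.81 kN/m³.
The centroid lies 3.8/2 = 1.9 m below the top edge, so the centroid depth is h_c = 1.9 m.
A = 3.13 × 3.8 = 11.894 m².
Resultant F = γ·h_c·A = 9.81 × 1.9 × 11.894 = 221.692 kN.
I_c = b·h³/12 = 3.13 × 3.8³/12 = 14.3124 m⁴.
Centre of pressure: y_p = y_c + I_c/(y_c·A) = 1.9 + 14.3124/(1.9 × 11.894) = 1.9 + 0.633331 = 2.53333 m along the plane.
The resultant acts 1.9 + 0.633331 = 2.53333 m (along the plate) below the hinge at the top edge, so the moment about the hinge is M = F × 2.53333 = 221.692 × 2.53333 = 561.619 kN·m.
A normal force at the bottom, 3.8 m from the hinge, must supply this moment: P = 561.619/3.8 = 147.794 kN.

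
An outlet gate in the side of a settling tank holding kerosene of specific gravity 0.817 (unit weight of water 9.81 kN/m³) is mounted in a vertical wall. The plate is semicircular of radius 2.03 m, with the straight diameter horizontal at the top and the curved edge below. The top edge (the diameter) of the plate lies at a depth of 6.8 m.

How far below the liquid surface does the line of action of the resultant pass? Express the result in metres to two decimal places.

γ = 0.817 × 9.81 = 8.01477 kN/m³.
The centroid of a semicircle lies 4r/(3π) = 0.861559 m from the diameter, here below the top edge, so the centroid depth is h_c = 6.8 + 0.861559 = 7.66156 m.
A = πr²/2 = π × 2.03²/2 = 6.47309 m².
Resultant F = γ·h_c·A = 8.01477 × 7.66156 × 6.47309 = 397.484 kN.
I_c = (π/8 − 8/(9π))·r⁴ = 0.109757 × 2.03⁴ = 1.86387 m⁴.
Centre of pressure: y_p = y_c + I_c/(y_c·A) = 7.66156 + 1.86387/(7.66156 × 6.47309) = 7.66156 + 0.0375826 = 7.69914 m along the plane.

h_p = 7.70 m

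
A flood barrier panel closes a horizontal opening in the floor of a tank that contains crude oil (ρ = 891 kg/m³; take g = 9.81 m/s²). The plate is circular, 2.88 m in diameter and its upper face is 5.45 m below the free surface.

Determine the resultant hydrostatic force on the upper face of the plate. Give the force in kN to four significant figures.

γ = ρg = 891 × 9.81 / 1000 = 8.74071 kN/m³.
The plate is horizontal, so pressure is uniform at p = γ·h = 8.74071 × 5.45 = 47.6369 kN/m².
A = π(1.44)² = 6.51441 m².
F = p·A = 47.6369 × 6.51441 = 310.326 kN.

F ≈ 310.3 kN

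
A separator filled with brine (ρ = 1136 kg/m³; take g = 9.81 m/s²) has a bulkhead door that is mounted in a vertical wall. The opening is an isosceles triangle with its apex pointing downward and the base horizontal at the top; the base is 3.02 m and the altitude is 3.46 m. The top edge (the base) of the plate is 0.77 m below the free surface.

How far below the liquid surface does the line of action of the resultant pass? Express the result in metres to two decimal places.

γ = ρg = 1136 × 9.81 / 1000 = 11.14416 kN/m³.
With the apex down, the centroid sits h/3 = 3.46/3 = 1.15333 m below the base (the top edge), so the centroid depth is h_c = 0.77 + 1.15333 = 1.92333 m.
A = ½ × 3.02 × 3.46 = 5.2246 m².
Resultant F = γ·h_c·A = 11.14416 × 1.92333 × 5.2246 = 111.984 kN.
I_c = b·h³/36 = 3.02 × 3.46³/36 = 3.47482 m⁴.
Centre of pressure: y_p = y_c + I_c/(y_c·A) = 1.92333 + 3.47482/(1.92333 × 5.2246) = 1.92333 + 0.3458 = 2.26913 m along the plane.

h_p = 2.27 m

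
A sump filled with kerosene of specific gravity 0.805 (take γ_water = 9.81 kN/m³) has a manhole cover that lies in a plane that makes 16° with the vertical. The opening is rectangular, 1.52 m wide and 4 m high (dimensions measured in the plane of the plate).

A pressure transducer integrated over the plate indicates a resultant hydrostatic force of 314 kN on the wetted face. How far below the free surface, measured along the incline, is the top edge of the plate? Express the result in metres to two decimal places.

γ = 0.805 × 9.81 = 7.89705 kN/m³.
A = 1.52 × 4 = 6.08 m².
From F = γ·h_c·A, the centroid depth is h_c = 314/(7.89705 × 6.08) = 6.53975 m.
The plate makes 16° with the vertical, i.e. θ = 90° − 16° = 74° to the horizontal. Measuring y along the incline from the free-surface line, vertical depth h = y·sinθ with sinθ = 0.961262.
Along the incline, y_c = h_c/sinθ = 6.53975/0.961262 = 6.8033 m.
The centroid lies 4/2 = 2 m below the top edge, so the top edge sits at y_top = 6.8033 − 2 = 4.8033 m along the incline.

y_top ≈ 4.80 m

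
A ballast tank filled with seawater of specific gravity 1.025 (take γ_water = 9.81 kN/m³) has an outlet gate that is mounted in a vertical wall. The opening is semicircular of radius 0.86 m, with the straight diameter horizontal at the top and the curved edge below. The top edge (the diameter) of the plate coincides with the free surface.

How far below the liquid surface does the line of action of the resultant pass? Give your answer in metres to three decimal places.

h_p = 0.507 m

γ = 1.025 × 9.81 = 10.05525 kN/m³.
The centroid of a semicircle lies 4r/(3π) = 0.364995 m from the diameter, here below the top edge, so the centroid depth is h_c = 0.364995 m.
A = πr²/2 = π × 0.86²/2 = 1.16176 m².
Resultant F = γ·h_c·A = 10.05525 × 0.364995 × 1.16176 = 4.26379 kN.
I_c = (π/8 − 8/(9π))·r⁴ = 0.109757 × 0.86⁴ = 0.060038 m⁴.
Centre of pressure: y_p = y_c + I_c/(y_c·A) = 0.364995 + 0.060038/(0.364995 × 1.16176) = 0.364995 + 0.141587 = 0.506582 m along the plane.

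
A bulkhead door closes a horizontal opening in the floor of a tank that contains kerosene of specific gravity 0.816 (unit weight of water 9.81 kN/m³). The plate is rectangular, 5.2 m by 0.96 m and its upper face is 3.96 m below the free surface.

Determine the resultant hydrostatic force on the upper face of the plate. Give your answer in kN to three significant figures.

F ≈ 158 kN

γ = 0.816 × 9.81 = 8.00496 kN/m³.
The plate is horizontal, so pressure is uniform at p = γ·h = 8.00496 × 3.96 = 31.6996 kN/m².
A = 5.2 × 0.96 = 4.992 m².
F = p·A = 31.6996 × 4.992 = 158.244 kN.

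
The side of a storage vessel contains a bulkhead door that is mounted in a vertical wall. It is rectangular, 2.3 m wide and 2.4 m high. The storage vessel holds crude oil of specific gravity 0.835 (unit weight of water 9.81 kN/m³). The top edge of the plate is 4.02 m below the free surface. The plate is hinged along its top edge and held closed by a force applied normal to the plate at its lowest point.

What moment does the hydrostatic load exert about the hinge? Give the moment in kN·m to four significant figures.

γ = 0.835 × 9.81 = 8.19135 kN/m³.
The centroid lies 2.4/2 = 1.2 m below the top edge, so the centroid depth is h_c = 4.02 + 1.2 = 5.22 m.
A = 2.3 × 2.4 = 5.52 m².
Resultant F = γ·h_c·A = 8.19135 × 5.22 × 5.52 = 236.029 kN.
I_c = b·h³/12 = 2.3 × 2.4³/12 = 2.6496 m⁴.
Centre of pressure: y_p = y_c + I_c/(y_c·A) = 5.22 + 2.6496/(5.22 × 5.52) = 5.22 + 0.091954 = 5.31195 m along the plane.
The resultant acts 1.2 + 0.091954 = 1.29195 m (along the plate) below the hinge at the top edge, so the moment about the hinge is M = F × 1.29195 = 236.029 × 1.29195 = 304.938 kN·m.

M ≈ 304.9 kN·m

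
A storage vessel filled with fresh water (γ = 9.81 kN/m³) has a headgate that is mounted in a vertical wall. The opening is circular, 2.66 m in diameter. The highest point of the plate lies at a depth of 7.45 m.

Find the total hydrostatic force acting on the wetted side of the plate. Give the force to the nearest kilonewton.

F ≈ 479 kN

γ = 9.81 kN/m³.
The centroid is at the centre, 1.33 m below the top of the plate, so the centroid depth is h_c = 7.45 + 1.33 = 8.78 m.
A = π(1.33)² = 5.55716 m².
Resultant F = γ·h_c·A = 9.81 × 8.78 × 5.55716 = 478.648 kN.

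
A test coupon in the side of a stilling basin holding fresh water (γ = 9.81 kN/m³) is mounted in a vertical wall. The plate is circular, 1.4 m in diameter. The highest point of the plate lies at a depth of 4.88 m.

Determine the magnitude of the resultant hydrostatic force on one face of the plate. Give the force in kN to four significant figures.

F ≈ 84.27 kN

γ = 9.81 kN/m³.
The centroid is at the centre, 0.7 m below the top of the plate, so the centroid depth is h_c = 4.88 + 0.7 = 5.58 m.
A = π(0.7)² = 1.53938 m².
Resultant F = γ·h_c·A = 9.81 × 5.58 × 1.53938 = 84.2654 kN.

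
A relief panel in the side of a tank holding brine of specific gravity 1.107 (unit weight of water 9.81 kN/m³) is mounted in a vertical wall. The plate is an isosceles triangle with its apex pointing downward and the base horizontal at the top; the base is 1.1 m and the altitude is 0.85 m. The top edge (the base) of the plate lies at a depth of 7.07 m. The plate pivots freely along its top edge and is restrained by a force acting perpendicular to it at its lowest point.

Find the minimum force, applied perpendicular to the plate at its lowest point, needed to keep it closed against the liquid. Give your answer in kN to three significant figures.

γ = 1.107 × 9.81 = 10.85967 kN/m³.
With the apex down, the centroid sits h/3 = 0.85/3 = 0.283333 m below the base (the top edge), so the centroid depth is h_c = 7.07 + 0.283333 = 7.35333 m.
A = ½ × 1.1 × 0.85 = 0.4675 m².
Resultant F = γ·h_c·A = 10.85967 × 7.35333 × 0.4675 = 37.3321 kN.
I_c = b·h³/36 = 1.1 × 0.85³/36 = 0.0187649 m⁴.
Centre of pressure: y_p = y_c + I_c/(y_c·A) = 7.35333 + 0.0187649/(7.35333 × 0.4675) = 7.35333 + 0.00545859 = 7.35879 m along the plane.
The resultant acts 0.283333 + 0.00545859 = 0.288792 m (along the plate) below the hinge at the top edge, so the moment about the hinge is M = F × 0.288792 = 37.3321 × 0.288792 = 10.7812 kN·m.
A normal force at the bottom, 0.85 m from the hinge, must supply this moment: P = 10.7812/0.85 = 12.6838 kN.

P ≈ 12.7 kN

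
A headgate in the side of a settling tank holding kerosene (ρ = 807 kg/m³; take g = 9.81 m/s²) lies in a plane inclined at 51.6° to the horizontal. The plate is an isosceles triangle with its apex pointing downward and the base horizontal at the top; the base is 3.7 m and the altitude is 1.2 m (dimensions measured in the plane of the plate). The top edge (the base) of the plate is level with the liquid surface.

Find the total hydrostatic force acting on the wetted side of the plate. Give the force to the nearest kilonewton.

F ≈ 6 kN

γ = ρg = 807 × 9.81 / 1000 = 7.91667 kN/m³.
Let θ = 51.6° be the plate's angle to the horizontal; measure y along the incline from where the plane meets the free surface. Vertical depth h = y·sinθ with sinθ = 0.783693.
With the apex down, the centroid sits h/3 = 1.2/3 = 0.4 m below the base (the top edge), so y_c = 0.4 m and h_c = 0.4 × 0.783693 = 0.313477 m.
A = ½ × 3.7 × 1.2 = 2.22 m².
Resultant F = γ·h_c·A = 7.91667 × 0.313477 × 2.22 = 5.50936 kN.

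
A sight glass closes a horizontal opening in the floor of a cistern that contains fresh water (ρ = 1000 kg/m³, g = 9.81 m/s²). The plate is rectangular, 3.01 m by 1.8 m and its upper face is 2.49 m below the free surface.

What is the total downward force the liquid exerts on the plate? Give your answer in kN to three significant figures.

γ = ρg = 1000 × 9.81 = 9810 N/m³ = 9.81 kN/m³.
The plate is horizontal, so pressure is uniform at p = γ·h = 9.81 × 2.49 = 24.4269 kN/m².
A = 3.01 × 1.8 = 5.418 m².
F = p·A = 24.4269 × 5.418 = 132.345 kN.

F ≈ 132 kN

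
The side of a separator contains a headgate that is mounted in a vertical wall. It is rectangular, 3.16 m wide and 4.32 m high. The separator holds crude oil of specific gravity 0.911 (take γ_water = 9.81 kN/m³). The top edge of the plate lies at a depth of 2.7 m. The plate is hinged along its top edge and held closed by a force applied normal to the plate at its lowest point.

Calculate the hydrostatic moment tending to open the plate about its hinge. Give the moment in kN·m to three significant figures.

M ≈ 1470 kN·m

γ = 0.911 × 9.81 = 8.93691 kN/m³.
The centroid lies 4.32/2 = 2.16 m below the top edge, so the centroid depth is h_c = 2.7 + 2.16 = 4.86 m.
A = 3.16 × 4.32 = 13.6512 m².
Resultant F = γ·h_c·A = 8.93691 × 4.86 × 13.6512 = 592.918 kN.
I_c = b·h³/12 = 3.16 × 4.32³/12 = 21.2303 m⁴.
Centre of pressure: y_p = y_c + I_c/(y_c·A) = 4.86 + 21.2303/(4.86 × 13.6512) = 4.86 + 0.319999 = 5.18 m along the plane.
The resultant acts 2.16 + 0.319999 = 2.48 m (along the plate) below the hinge at the top edge, so the moment about the hinge is M = F × 2.48 = 592.918 × 2.48 = 1470.44 kN·m.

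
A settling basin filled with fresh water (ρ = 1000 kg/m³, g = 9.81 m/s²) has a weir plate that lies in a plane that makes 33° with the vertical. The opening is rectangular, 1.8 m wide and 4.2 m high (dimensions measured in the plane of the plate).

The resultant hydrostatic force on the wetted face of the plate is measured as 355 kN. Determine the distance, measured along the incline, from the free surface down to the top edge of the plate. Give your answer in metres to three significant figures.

y_top ≈ 3.61 m

γ = ρg = 1000 × 9.81 = 9810 N/m³ = 9.81 kN/m³.
A = 1.8 × 4.2 = 7.56 m².
From F = γ·h_c·A, the centroid depth is h_c = 355/(9.81 × 7.56) = 4.78671 m.
The plate makes 33° with the vertical, i.e. θ = 90° − 33° = 57° to the horizontal. Measuring y along the incline from the free-surface line, vertical depth h = y·sinθ with sinθ = 0.838671.
Along the incline, y_c = h_c/sinθ = 4.78671/0.838671 = 5.70749 m.
The centroid lies 4.2/2 = 2.1 m below the top edge, so the top edge sits at y_top = 5.70749 − 2.1 = 3.60749 m along the incline.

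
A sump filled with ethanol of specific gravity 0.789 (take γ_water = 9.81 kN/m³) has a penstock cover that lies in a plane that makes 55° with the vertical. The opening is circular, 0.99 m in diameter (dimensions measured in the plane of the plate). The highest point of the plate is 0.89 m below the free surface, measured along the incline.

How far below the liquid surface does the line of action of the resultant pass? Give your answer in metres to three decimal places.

h_p = 0.820 m

γ = 0.789 × 9.81 = 7.74009 kN/m³.
The plate makes 55° with the vertical, i.e. θ = 90° − 55° = 35° to the horizontal. Measuring y along the incline from the free-surface line, vertical depth h = y·sinθ with sinθ = 0.573576.
The centroid is at the centre, 0.495 m below the top of the plate, so y_c = 0.89 + 0.495 = 1.385 m and h_c = 1.385 × 0.573576 = 0.794403 m.
A = π(0.495)² = 0.769769 m².
Resultant F = γ·h_c·A = 7.74009 × 0.794403 × 0.769769 = 4.73312 kN.
I_c = πr⁴/4 = π × 0.495⁴/4 = 0.0471531 m⁴.
Centre of pressure: y_p = y_c + I_c/(y_c·A) = 1.385 + 0.0471531/(1.385 × 0.769769) = 1.385 + 0.0442283 = 1.42923 m along the plane.
Vertically, h_p = y_p·sinθ = 1.42923 × 0.573576 = 0.819772 m.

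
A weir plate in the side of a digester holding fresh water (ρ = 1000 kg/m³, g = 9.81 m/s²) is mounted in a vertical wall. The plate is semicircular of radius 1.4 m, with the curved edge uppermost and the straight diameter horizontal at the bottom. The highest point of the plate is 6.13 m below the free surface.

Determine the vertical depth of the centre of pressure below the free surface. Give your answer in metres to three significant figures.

h_p = 6.96 m

γ = ρg = 1000 × 9.81 = 9810 N/m³ = 9.81 kN/m³.
The centroid lies 4r/(3π) = 0.594178 m above the diameter, so r − 4r/(3π) = 1.4 − 0.594178 = 0.805822 m below the topmost point, so the centroid depth is h_c = 6.13 + 0.805822 = 6.93582 m.
A = πr²/2 = π × 1.4²/2 = 3.07876 m².
Resultant F = γ·h_c·A = 9.81 × 6.93582 × 3.07876 = 209.48 kN.
I_c = (π/8 − 8/(9π))·r⁴ = 0.109757 × 1.4⁴ = 0.421642 m⁴.
Centre of pressure: y_p = y_c + I_c/(y_c·A) = 6.93582 + 0.421642/(6.93582 × 3.07876) = 6.93582 + 0.0197456 = 6.95557 m along the plane.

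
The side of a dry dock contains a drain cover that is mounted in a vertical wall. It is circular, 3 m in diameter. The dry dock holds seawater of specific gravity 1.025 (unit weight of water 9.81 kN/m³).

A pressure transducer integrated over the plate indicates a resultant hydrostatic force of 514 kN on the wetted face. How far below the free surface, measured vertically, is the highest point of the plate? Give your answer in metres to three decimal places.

γ = 1.025 × 9.81 = 10.05525 kN/m³.
A = π(1.5)² = 7.06858 m².
From F = γ·h_c·A, the centroid depth is h_c = 514/(10.05525 × 7.06858) = 7.23166 m.
The centroid is at the centre, 1.5 m below the top of the plate, so the highest point sits at h_top = 7.23166 − 1.5 = 5.73166 m below the surface.

d_top ≈ 5.732 m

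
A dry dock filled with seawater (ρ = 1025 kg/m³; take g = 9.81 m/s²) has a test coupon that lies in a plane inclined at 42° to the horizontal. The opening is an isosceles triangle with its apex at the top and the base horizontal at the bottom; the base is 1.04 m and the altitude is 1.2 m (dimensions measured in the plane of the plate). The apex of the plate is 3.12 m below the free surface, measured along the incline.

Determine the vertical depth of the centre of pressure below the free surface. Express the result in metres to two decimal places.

h_p = 2.64 m

γ = ρg = 1025 × 9.81 / 1000 = 10.05525 kN/m³.
Let θ = 42° be the plate's angle to the horizontal; measure y along the incline from where the plane meets the free surface. Vertical depth h = y·sinθ with sinθ = 0.669131.
With the apex up, the centroid sits 2h/3 = 2 × 1.2/3 = 0.8 m below the apex, so y_c = 3.12 + 0.8 = 3.92 m and h_c = 3.92 × 0.669131 = 2.62299 m.
A = ½ × 1.04 × 1.2 = 0.624 m².
Resultant F = γ·h_c·A = 10.05525 × 2.62299 × 0.624 = 16.4579 kN.
I_c = b·h³/36 = 1.04 × 1.2³/36 = 0.04992 m⁴.
Centre of pressure: y_p = y_c + I_c/(y_c·A) = 3.92 + 0.04992/(3.92 × 0.624) = 3.92 + 0.0204082 = 3.94041 m along the plane.
Vertically, h_p = y_p·sinθ = 3.94041 × 0.669131 = 2.63665 m.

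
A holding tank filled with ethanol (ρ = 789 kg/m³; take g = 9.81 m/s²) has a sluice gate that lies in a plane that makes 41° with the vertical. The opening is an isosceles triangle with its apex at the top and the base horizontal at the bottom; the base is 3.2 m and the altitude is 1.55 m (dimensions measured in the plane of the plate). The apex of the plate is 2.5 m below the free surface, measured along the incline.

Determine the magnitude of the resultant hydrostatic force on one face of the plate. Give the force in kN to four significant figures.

F ≈ 51.19 kN

γ = ρg = 789 × 9.81 / 1000 = 7.74009 kN/m³.
The plate makes 41° with the vertical, i.e. θ = 90° − 41° = 49° to the horizontal. Measuring y along the incline from the free-surface line, vertical depth h = y·sinθ with sinθ = 0.754710.
With the apex up, the centroid sits 2h/3 = 2 × 1.55/3 = 1.03333 m below the apex, so y_c = 2.5 + 1.03333 = 3.53333 m and h_c = 3.53333 × 0.754710 = 2.66664 m.
A = ½ × 3.2 × 1.55 = 2.48 m².
Resultant F = γ·h_c·A = 7.74009 × 2.66664 × 2.48 = 51.1873 kN.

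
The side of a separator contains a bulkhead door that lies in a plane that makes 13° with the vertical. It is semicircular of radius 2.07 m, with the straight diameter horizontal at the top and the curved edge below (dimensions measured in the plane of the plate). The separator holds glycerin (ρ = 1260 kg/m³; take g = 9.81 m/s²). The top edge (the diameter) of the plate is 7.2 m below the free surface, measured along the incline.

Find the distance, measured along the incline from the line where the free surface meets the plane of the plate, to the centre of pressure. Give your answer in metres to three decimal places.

y_p = 8.116 m

γ = ρg = 1260 × 9.81 / 1000 = 12.3606 kN/m³.
The plate makes 13° with the vertical, i.e. θ = 90° − 13° = 77° to the horizontal. Measuring y along the incline from the free-surface line, vertical depth h = y·sinθ with sinθ = 0.974370.
The centroid of a semicircle lies 4r/(3π) = 0.878535 m from the diameter, here below the top edge, so y_c = 7.2 + 0.878535 = 8.07854 m and h_c = 8.07854 × 0.974370 = 7.87149 m.
A = πr²/2 = π × 2.07²/2 = 6.73071 m².
Resultant F = γ·h_c·A = 12.3606 × 7.87149 × 6.73071 = 654.873 kN.
I_c = (π/8 − 8/(9π))·r⁴ = 0.109757 × 2.07⁴ = 2.01518 m⁴.
Centre of pressure: y_p = y_c + I_c/(y_c·A) = 8.07854 + 2.01518/(8.07854 × 6.73071) = 8.07854 + 0.0370613 = 8.1156 m along the plane.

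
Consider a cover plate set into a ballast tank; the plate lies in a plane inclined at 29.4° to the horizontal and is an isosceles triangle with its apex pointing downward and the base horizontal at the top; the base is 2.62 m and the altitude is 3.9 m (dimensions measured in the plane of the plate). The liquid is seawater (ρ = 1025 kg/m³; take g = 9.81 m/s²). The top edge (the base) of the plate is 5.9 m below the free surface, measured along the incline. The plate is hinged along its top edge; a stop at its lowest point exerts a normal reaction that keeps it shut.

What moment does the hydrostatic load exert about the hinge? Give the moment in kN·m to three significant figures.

M ≈ 257 kN·m

γ = ρg = 1025 × 9.81 / 1000 = 10.05525 kN/m³.
Let θ = 29.4° be the plate's angle to the horizontal; measure y along the incline from where the plane meets the free surface. Vertical depth h = y·sinθ with sinθ = 0.490904.
With the apex down, the centroid sits h/3 = 3.9/3 = 1.3 m below the base (the top edge), so y_c = 5.9 + 1.3 = 7.2 m and h_c = 7.2 × 0.490904 = 3.53451 m.
A = ½ × 2.62 × 3.9 = 5.109 m².
Resultant F = γ·h_c·A = 10.05525 × 3.53451 × 5.109 = 181.576 kN.
I_c = b·h³/36 = 2.62 × 3.9³/36 = 4.3171 m⁴.
Centre of pressure: y_p = y_c + I_c/(y_c·A) = 7.2 + 4.3171/(7.2 × 5.109) = 7.2 + 0.117361 = 7.31736 m along the plane.
The resultant acts 1.3 + 0.117361 = 1.41736 m (along the plate) below the hinge at the top edge, so the moment about the hinge is M = F × 1.41736 = 181.576 × 1.41736 = 257.359 kN·m.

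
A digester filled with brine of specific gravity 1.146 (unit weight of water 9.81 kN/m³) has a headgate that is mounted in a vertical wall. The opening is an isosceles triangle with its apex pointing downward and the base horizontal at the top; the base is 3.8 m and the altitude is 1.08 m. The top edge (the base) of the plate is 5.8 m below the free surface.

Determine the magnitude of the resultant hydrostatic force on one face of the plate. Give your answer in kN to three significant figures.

γ = 1.146 × 9.81 = 11.24226 kN/m³.
With the apex down, the centroid sits h/3 = 1.08/3 = 0.36 m below the base (the top edge), so the centroid depth is h_c = 5.8 + 0.36 = 6.16 m.
A = ½ × 3.8 × 1.08 = 2.052 m².
Resultant F = γ·h_c·A = 11.24226 × 6.16 × 2.052 = 142.106 kN.

F ≈ 142 kN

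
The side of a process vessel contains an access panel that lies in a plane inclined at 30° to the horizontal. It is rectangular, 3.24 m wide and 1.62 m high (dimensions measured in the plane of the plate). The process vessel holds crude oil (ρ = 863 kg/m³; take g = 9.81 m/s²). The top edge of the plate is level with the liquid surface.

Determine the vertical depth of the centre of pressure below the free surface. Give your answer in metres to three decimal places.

γ = ρg = 863 × 9.81 / 1000 = 8.46603 kN/m³.
Let θ = 30° be the plate's angle to the horizontal; measure y along the incline from where the plane meets the free surface. Vertical depth h = y·sinθ with sinθ = 0.500000.
The centroid lies 1.62/2 = 0.81 m below the top edge, so y_c = 0.81 m and h_c = 0.81 × 0.500000 = 0.405 m.
A = 3.24 × 1.62 = 5.2488 m².
Resultant F = γ·h_c·A = 8.46603 × 0.405 × 5.2488 = 17.9968 kN.
I_c = b·h³/12 = 3.24 × 1.62³/12 = 1.14791 m⁴.
Centre of pressure: y_p = y_c + I_c/(y_c·A) = 0.81 + 1.14791/(0.81 × 5.2488) = 0.81 + 0.269999 = 1.08 m along the plane.
Vertically, h_p = y_p·sinθ = 1.08 × 0.500000 = 0.54 m.

h_p = 0.540 m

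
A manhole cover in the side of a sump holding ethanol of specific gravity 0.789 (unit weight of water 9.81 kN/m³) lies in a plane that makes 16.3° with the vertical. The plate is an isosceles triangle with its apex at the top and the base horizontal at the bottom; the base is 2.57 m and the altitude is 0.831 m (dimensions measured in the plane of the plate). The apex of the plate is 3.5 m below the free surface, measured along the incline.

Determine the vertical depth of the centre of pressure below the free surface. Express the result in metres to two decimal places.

h_p = 3.90 m

γ = 0.789 × 9.81 = 7.74009 kN/m³.
The plate makes 16.3° with the vertical, i.e. θ = 90° − 16.3° = 73.7° to the horizontal. Measuring y along the incline from the free-surface line, vertical depth h = y·sinθ with sinθ = 0.959805.
With the apex up, the centroid sits 2h/3 = 2 × 0.831/3 = 0.554 m below the apex, so y_c = 3.5 + 0.554 = 4.054 m and h_c = 4.054 × 0.959805 = 3.89105 m.
A = ½ × 2.57 × 0.831 = 1.06783 m².
Resultant F = γ·h_c·A = 7.74009 × 3.89105 × 1.06783 = 32.1599 kN.
I_c = b·h³/36 = 2.57 × 0.831³/36 = 0.040967 m⁴.
Centre of pressure: y_p = y_c + I_c/(y_c·A) = 4.054 + 0.040967/(4.054 × 1.06783) = 4.054 + 0.00946342 = 4.06346 m along the plane.
Vertically, h_p = y_p·sinθ = 4.06346 × 0.959805 = 3.90013 m.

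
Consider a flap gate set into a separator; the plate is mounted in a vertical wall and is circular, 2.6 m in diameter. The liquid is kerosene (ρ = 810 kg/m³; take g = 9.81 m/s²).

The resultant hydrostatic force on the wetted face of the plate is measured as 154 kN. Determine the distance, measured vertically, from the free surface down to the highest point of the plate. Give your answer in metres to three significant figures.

d_top ≈ 2.35 m

γ = ρg = 810 × 9.81 / 1000 = 7.9461 kN/m³.
A = π(1.3)² = 5.30929 m².
From F = γ·h_c·A, the centroid depth is h_c = 154/(7.9461 × 5.30929) = 3.65031 m.
The centroid is at the centre, 1.3 m below the top of the plate, so the highest point sits at h_top = 3.65031 − 1.3 = 2.35031 m below the surface.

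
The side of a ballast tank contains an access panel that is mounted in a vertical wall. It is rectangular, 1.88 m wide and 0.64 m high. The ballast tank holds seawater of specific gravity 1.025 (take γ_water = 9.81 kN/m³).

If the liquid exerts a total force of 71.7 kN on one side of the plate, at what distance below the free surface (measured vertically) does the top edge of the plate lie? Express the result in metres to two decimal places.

d_top ≈ 5.61 m

γ = 1.025 × 9.81 = 10.05525 kN/m³.
A = 1.88 × 0.64 = 1.2032 m².
From F = γ·h_c·A, the centroid depth is h_c = 71.7/(10.05525 × 1.2032) = 5.92637 m.
The centroid lies 0.64/2 = 0.32 m below the top edge, so the top edge sits at h_top = 5.92637 − 0.32 = 5.60637 m below the surface.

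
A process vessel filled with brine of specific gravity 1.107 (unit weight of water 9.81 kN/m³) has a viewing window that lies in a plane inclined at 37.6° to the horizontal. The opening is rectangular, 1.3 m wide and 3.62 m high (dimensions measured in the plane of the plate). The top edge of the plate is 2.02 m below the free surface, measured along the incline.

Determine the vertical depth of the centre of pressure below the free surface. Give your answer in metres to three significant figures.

γ = 1.107 × 9.81 = 10.85967 kN/m³.
Let θ = 37.6° be the plate's angle to the horizontal; measure y along the incline from where the plane meets the free surface. Vertical depth h = y·sinθ with sinθ = 0.610145.
The centroid lies 3.62/2 = 1.81 m below the top edge, so y_c = 2.02 + 1.81 = 3.83 m and h_c = 3.83 × 0.610145 = 2.33686 m.
A = 1.3 × 3.62 = 4.706 m².
Resultant F = γ·h_c·A = 10.85967 × 2.33686 × 4.706 = 119.427 kN.
I_c = b·h³/12 = 1.3 × 3.62³/12 = 5.13911 m⁴.
Centre of pressure: y_p = y_c + I_c/(y_c·A) = 3.83 + 5.13911/(3.83 × 4.706) = 3.83 + 0.285126 = 4.11513 m along the plane.
Vertically, h_p = y_p·sinθ = 4.11513 × 0.610145 = 2.51083 m.

h_p = 2.51 m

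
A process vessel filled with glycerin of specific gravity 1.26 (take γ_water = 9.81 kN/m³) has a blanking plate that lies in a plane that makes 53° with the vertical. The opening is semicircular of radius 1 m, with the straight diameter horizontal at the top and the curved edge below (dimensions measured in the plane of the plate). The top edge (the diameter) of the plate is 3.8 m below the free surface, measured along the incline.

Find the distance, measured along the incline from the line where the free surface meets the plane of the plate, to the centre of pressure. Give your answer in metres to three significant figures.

γ = 1.26 × 9.81 = 12.3606 kN/m³.
The plate makes 53° with the vertical, i.e. θ = 90° − 53° = 37° to the horizontal. Measuring y along the incline from the free-surface line, vertical depth h = y·sinθ with sinθ = 0.601815.
The centroid of a semicircle lies 4r/(3π) = 0.424413 m from the diameter, here below the top edge, so y_c = 3.8 + 0.424413 = 4.22441 m and h_c = 4.22441 × 0.601815 = 2.54231 m.
A = πr²/2 = π × 1²/2 = 1.5708 m².
Resultant F = γ·h_c·A = 12.3606 × 2.54231 × 1.5708 = 49.3616 kN.
I_c = (π/8 − 8/(9π))·r⁴ = 0.109757 × 1⁴ = 0.109757 m⁴.
Centre of pressure: y_p = y_c + I_c/(y_c·A) = 4.22441 + 0.109757/(4.22441 × 1.5708) = 4.22441 + 0.0165404 = 4.24095 m along the plane.

y_p = 4.24 m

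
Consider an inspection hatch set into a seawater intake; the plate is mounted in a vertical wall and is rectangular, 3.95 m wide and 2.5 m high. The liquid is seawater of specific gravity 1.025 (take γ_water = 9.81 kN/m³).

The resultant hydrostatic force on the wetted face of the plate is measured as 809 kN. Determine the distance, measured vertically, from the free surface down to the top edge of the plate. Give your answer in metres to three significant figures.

γ = 1.025 × 9.81 = 10.05525 kN/m³.
A = 3.95 × 2.5 = 9.875 m².
From F = γ·h_c·A, the centroid depth is h_c = 809/(10.05525 × 9.875) = 8.14739 m.
The centroid lies 2.5/2 = 1.25 m below the top edge, so the top edge sits at h_top = 8.14739 − 1.25 = 6.89739 m below the surface.

d_top ≈ 6.90 m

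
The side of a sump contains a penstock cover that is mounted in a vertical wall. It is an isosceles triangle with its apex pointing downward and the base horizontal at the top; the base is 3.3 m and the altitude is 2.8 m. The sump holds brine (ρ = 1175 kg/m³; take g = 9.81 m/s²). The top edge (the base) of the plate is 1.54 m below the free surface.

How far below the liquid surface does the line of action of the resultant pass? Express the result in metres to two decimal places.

γ = ρg = 1175 × 9.81 / 1000 = 11.52675 kN/m³.
With the apex down, the centroid sits h/3 = 2.8/3 = 0.933333 m below the base (the top edge), so the centroid depth is h_c = 1.54 + 0.933333 = 2.47333 m.
A = ½ × 3.3 × 2.8 = 4.62 m².
Resultant F = γ·h_c·A = 11.52675 × 2.47333 × 4.62 = 131.714 kN.
I_c = b·h³/36 = 3.3 × 2.8³/36 = 2.01227 m⁴.
Centre of pressure: y_p = y_c + I_c/(y_c·A) = 2.47333 + 2.01227/(2.47333 × 4.62) = 2.47333 + 0.176101 = 2.64943 m along the plane.

h_p = 2.65 m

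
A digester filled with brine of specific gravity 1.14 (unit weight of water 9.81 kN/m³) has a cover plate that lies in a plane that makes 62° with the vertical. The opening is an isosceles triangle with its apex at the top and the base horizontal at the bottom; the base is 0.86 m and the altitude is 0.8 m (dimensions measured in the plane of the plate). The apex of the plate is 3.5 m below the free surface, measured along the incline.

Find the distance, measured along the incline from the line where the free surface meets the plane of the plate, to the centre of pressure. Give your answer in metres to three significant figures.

γ = 1.14 × 9.81 = 11.1834 kN/m³.
The plate makes 62° with the vertical, i.e. θ = 90° − 62° = 28° to the horizontal. Measuring y along the incline from the free-surface line, vertical depth h = y·sinθ with sinθ = 0.469472.
With the apex up, the centroid sits 2h/3 = 2 × 0.8/3 = 0.533333 m below the apex, so y_c = 3.5 + 0.533333 = 4.03333 m and h_c = 4.03333 × 0.469472 = 1.89354 m.
A = ½ × 0.86 × 0.8 = 0.344 m².
Resultant F = γ·h_c·A = 11.1834 × 1.89354 × 0.344 = 7.28462 kN.
I_c = b·h³/36 = 0.86 × 0.8³/36 = 0.0122311 m⁴.
Centre of pressure: y_p = y_c + I_c/(y_c·A) = 4.03333 + 0.0122311/(4.03333 × 0.344) = 4.03333 + 0.00881543 = 4.04215 m along the plane.

y_p = 4.04 m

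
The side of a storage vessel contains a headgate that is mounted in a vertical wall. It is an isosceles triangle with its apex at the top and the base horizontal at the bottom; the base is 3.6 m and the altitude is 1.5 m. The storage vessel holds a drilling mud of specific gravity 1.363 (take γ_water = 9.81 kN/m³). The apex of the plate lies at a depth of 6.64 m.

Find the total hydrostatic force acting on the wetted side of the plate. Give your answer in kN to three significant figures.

F ≈ 276 kN

γ = 1.363 × 9.81 = 13.37103 kN/m³.
With the apex up, the centroid sits 2h/3 = 2 × 1.5/3 = 1 m below the apex, so the centroid depth is h_c = 6.64 + 1 = 7.64 m.
A = ½ × 3.6 × 1.5 = 2.7 m².
Resultant F = γ·h_c·A = 13.37103 × 7.64 × 2.7 = 275.818 kN.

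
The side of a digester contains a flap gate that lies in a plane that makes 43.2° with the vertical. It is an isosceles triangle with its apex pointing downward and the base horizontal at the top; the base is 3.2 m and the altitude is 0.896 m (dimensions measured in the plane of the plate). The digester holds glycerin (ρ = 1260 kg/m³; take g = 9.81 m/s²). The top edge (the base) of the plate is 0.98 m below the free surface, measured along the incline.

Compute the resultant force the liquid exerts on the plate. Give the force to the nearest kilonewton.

γ = ρg = 1260 × 9.81 / 1000 = 12.3606 kN/m³.
The plate makes 43.2° with the vertical, i.e. θ = 90° − 43.2° = 46.8° to the horizontal. Measuring y along the incline from the free-surface line, vertical depth h = y·sinθ with sinθ = 0.728969.
With the apex down, the centroid sits h/3 = 0.896/3 = 0.298667 m below the base (the top edge), so y_c = 0.98 + 0.298667 = 1.27867 m and h_c = 1.27867 × 0.728969 = 0.932111 m.
A = ½ × 3.2 × 0.896 = 1.4336 m².
Resultant F = γ·h_c·A = 12.3606 × 0.932111 × 1.4336 = 16.5172 kN.

F ≈ 17 kN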